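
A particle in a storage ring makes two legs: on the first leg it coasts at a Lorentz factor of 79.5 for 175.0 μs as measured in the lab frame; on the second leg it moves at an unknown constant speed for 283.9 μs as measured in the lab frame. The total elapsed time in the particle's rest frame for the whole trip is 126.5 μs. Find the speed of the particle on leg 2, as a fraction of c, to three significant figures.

β = 0.899

Leg 1: γ = 79.5; τ_1 = 175.0/79.50 = 2.201 μs.
Leg 2: speed unknown; τ_2 = 283.9/γ_2.
Total proper time: 2.201 + τ_2 = 126.5, so τ_2 = 126.5 − 2.201 = 124.3 μs.
γ_2 = 283.9/124.3 = 2.284; β = √(1 − 1/γ²) = √0.8083.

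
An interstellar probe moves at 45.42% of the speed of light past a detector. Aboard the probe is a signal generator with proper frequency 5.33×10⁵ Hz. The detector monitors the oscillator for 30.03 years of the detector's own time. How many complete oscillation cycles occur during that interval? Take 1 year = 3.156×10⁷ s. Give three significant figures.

N = 4.50×10¹⁴

β = 0.4542; γ = 1/√(1 − 0.4542²) = 1/√0.7937 = 1.122
During 30.03 years of lab time, the oscillator's proper time advances by τ = Δt/γ = 30.03/1.122 = 26.75 years = 8.443×10⁸ s.
N = f × τ = 5.33×10⁵ × 8.443×10⁸ = 4.500×10¹⁴.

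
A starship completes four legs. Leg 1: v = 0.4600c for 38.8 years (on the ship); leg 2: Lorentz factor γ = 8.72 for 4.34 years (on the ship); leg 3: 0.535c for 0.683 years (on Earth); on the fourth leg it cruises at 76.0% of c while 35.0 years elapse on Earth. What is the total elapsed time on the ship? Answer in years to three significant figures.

τ = 66.5 years

Leg 1: 38.8 years is already measured on the ship.
Leg 2: 4.34 years is already measured on the ship.
Leg 3: γ = 1/√(1 − 0.535²) = 1/√0.7138 = 1.184; τ_3 = 0.683/1.184 = 0.5770 years.
Leg 4: β = 0.760; γ = 1/√(1 − 0.760²) = 1/√0.4224 = 1.539; τ_4 = 35.0/1.539 = 22.75 years.
Total: 38.80 + 4.340 + 0.5770 + 22.75 years.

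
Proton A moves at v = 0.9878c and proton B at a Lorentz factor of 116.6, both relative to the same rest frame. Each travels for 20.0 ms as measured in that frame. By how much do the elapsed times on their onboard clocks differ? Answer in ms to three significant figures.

|τ_A − τ_B| = 2.94 ms

A: γ = 1/√(1 − 0.9878²) = 1/√0.02425 = 6.421; τ_A = 20.0/6.421 = 3.115 ms.
B: γ = 116.6; τ_B = 20.0/116.6 = 0.1715 ms.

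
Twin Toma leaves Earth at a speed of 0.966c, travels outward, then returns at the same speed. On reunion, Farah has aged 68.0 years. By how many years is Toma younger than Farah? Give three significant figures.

Δt − τ = 50.4 years

γ = 1/√(1 − 0.966²) = 1/√0.06684 = 3.868
Toma's elapsed proper time: τ = 68.0/3.868 = 17.58 years.
Age gap = Δt − τ = 68.0 − 17.58 years.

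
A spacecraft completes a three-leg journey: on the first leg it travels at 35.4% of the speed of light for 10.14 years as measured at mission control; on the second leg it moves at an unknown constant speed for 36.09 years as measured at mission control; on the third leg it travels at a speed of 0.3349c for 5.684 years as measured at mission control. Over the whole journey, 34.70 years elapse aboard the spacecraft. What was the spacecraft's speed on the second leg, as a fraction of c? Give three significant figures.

β = 0.835

Leg 1: β = 0.354; γ = 1/√(1 − 0.354²) = 1/√0.8747 = 1.069; τ_1 = 10.14/1.069 = 9.483 years.
Leg 2: speed unknown; τ_2 = 36.09/γ_2.
Leg 3: γ = 1/√(1 − 0.3349²) = 1/√0.8878 = 1.061; τ_3 = 5.684/1.061 = 5.356 years.
Total proper time: 9.483 + τ_2 + 5.356 = 34.70, so τ_2 = 34.70 − 14.84 = 19.86 years.
γ_2 = 36.09/19.86 = 1.817; β = √(1 − 1/γ²) = √0.6972.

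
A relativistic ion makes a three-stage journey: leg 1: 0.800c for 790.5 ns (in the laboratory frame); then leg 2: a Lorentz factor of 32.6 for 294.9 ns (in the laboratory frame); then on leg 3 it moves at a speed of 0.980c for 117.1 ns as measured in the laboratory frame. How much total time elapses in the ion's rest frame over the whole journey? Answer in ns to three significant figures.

τ = 507 ns

Leg 1: γ = 1/√(1 − 0.800²) = 5/3 ≈ 1.667; τ_1 = 790.5/1.667 = 474.3 ns.
Leg 2: γ = 32.6; τ_2 = 294.9/32.60 = 9.046 ns.
Leg 3: γ = 1/√(1 − 0.980²) = 1/√0.03960 = 5.025; τ_3 = 117.1/5.025 = 23.30 ns.
Total: 474.3 + 9.046 + 23.30 ns.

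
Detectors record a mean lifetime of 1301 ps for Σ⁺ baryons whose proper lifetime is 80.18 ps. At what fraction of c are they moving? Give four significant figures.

β = 0.9981

γ = Δt/τ₀ = 1301/80.18 = 16.23
β = √(1 − 1/γ²) = √(1 − 0.003798) = √0.9962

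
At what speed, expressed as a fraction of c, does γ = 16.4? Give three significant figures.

β = 0.998

β = √(1 − 1/γ²) = √(1 − 1/16.4²) = √(1 − 0.003718) = √0.9963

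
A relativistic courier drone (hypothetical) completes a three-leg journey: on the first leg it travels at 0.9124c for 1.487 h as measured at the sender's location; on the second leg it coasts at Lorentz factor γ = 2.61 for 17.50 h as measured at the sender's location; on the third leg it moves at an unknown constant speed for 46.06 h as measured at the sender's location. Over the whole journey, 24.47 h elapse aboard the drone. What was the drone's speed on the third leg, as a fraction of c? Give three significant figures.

β = 0.928

Leg 1: γ = 1/√(1 − 0.9124²) = 1/√0.1675 = 2.443; τ_1 = 1.487/2.443 = 0.6086 h.
Leg 2: γ = 2.61; τ_2 = 17.50/2.610 = 6.705 h.
Leg 3: speed unknown; τ_3 = 46.06/γ_3.
Total proper time: 0.6086 + 6.705 + τ_3 = 24.47, so τ_3 = 24.47 − 7.314 = 17.16 h.
γ_3 = 46.06/17.16 = 2.685; β = √(1 − 1/γ²) = √0.8613.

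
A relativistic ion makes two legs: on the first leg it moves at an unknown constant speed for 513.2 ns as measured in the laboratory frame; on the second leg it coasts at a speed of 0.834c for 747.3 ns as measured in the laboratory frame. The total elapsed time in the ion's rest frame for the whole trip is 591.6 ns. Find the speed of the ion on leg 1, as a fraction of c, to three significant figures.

β = 0.937

Leg 1: speed unknown; τ_1 = 513.2/γ_1.
Leg 2: γ = 1/√(1 − 0.834²) = 1/√0.3044 = 1.812; τ_2 = 747.3/1.812 = 412.3 ns.
Total proper time: τ_1 + 412.3 = 591.6, so τ_1 = 591.6 − 412.3 = 179.3 ns.
γ_1 = 513.2/179.3 = 2.863; β = √(1 − 1/γ²) = √0.8780.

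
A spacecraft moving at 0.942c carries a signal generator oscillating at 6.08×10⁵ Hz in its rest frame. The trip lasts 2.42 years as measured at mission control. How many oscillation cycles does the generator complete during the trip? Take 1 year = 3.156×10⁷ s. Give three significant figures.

γ = 1/√(1 − 0.942²) = 1/√0.1126 = 2.980
The oscillator's own cycle count is N = f × τ where τ is the proper time aboard the spacecraft. τ = Δt/γ = 2.42/2.980 = 0.8122 years = 2.563×10⁷ s.
N = 6.08×10⁵ × 2.563×10⁷ = 1.558×10¹³.

N = 1.56×10¹³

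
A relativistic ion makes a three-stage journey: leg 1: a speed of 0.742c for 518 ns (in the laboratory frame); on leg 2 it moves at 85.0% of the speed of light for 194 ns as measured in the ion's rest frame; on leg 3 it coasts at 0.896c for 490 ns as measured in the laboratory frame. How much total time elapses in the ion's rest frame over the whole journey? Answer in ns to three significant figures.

Leg 1: γ = 1/√(1 − 0.742²) = 1/√0.4494 = 1.492; τ_1 = 518/1.492 = 347.3 ns.
Leg 2: 194 ns is already measured in the ion's rest frame.
Leg 3: γ = 1/√(1 − 0.896²) = 1/√0.1972 = 2.252; τ_3 = 490/2.252 = 217.6 ns.
Total: 347.3 + 194.0 + 217.6 ns.

τ = 759 ns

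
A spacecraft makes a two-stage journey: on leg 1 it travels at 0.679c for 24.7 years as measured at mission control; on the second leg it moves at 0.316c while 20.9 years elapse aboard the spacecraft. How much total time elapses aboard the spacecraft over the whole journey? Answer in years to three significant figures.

τ = 39.0 years

Leg 1: γ = 1/√(1 − 0.679²) = 1/√0.5390 = 1.362; τ_1 = 24.7/1.362 = 18.13 years.
Leg 2: 20.9 years is already measured aboard the spacecraft.
Total: 18.13 + 20.90 years.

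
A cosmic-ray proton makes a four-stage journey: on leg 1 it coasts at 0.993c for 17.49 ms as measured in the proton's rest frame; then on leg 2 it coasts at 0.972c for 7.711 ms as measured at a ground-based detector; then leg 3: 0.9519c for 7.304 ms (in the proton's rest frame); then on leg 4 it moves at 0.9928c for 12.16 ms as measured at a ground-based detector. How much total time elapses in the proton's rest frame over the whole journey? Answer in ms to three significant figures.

τ = 28.1 ms

Leg 1: 17.49 ms is already measured in the proton's rest frame.
Leg 2: γ = 1/√(1 − 0.972²) = 1/√0.05522 = 4.256; τ_2 = 7.711/4.256 = 1.812 ms.
Leg 3: 7.304 ms is already measured in the proton's rest frame.
Leg 4: γ = 1/√(1 − 0.9928²) = 1/√0.01435 = 8.348; τ_4 = 12.16/8.348 = 1.457 ms.
Total: 17.49 + 1.812 + 7.304 + 1.457 ms.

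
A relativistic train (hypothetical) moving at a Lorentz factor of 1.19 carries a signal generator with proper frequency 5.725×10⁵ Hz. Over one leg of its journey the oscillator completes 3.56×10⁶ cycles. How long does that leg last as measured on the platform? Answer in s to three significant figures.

γ = 1.19
Proper time for N cycles: τ = N/f = 3.56×10⁶/(5.725×10⁵) = 6.218×10⁰ s = 6.218 s.
Lab-frame duration Δt = γτ = 1.190 × 6.218 = 7.400 s.

Δt = 7.40 s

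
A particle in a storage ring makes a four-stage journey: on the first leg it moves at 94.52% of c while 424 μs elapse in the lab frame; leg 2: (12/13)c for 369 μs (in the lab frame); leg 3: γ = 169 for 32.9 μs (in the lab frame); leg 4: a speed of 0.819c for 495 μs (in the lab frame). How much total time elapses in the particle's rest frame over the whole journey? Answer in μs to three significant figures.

τ = 565 μs

Leg 1: β = 0.9452; γ = 1/√(1 − 0.9452²) = 1/√0.1066 = 3.063; τ_1 = 424/3.063 = 138.4 μs.
Leg 2: γ = 1/√(1 − (12/13)²) = 13/5 = 2.600; τ_2 = 369/2.600 = 141.9 μs.
Leg 3: γ = 169; τ_3 = 32.9/169.0 = 0.1947 μs.
Leg 4: γ = 1/√(1 − 0.819²) = 1/√0.3292 = 1.743; τ_4 = 495/1.743 = 284.0 μs.
Total: 138.4 + 141.9 + 0.1947 + 284.0 μs.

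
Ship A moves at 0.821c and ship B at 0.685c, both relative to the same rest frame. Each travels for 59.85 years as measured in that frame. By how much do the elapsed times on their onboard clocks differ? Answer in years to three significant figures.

A: γ = 1/√(1 − 0.821²) = 1/√0.3260 = 1.752; τ_A = 59.85/1.752 = 34.17 years.
B: γ = 1/√(1 − 0.685²) = 1/√0.5308 = 1.373; τ_B = 59.85/1.373 = 43.60 years.

|τ_A − τ_B| = 9.43 years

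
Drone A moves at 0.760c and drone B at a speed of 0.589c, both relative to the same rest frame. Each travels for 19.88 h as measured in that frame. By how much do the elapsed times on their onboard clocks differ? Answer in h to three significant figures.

|τ_A − τ_B| = 3.15 h

A: γ = 1/√(1 − 0.760²) = 1/√0.4224 = 1.539; τ_A = 19.88/1.539 = 12.92 h.
B: γ = 1/√(1 − 0.589²) = 1/√0.6531 = 1.237; τ_B = 19.88/1.237 = 16.07 h.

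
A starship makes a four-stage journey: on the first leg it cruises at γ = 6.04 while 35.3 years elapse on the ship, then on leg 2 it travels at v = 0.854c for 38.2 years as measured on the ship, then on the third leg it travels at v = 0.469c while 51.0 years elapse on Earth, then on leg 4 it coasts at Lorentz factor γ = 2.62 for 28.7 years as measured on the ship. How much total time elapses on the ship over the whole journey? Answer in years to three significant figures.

τ = 147 years

Leg 1: 35.3 years is already measured on the ship.
Leg 2: 38.2 years is already measured on the ship.
Leg 3: γ = 1/√(1 − 0.469²) = 1/√0.7800 = 1.132; τ_3 = 51.0/1.132 = 45.04 years.
Leg 4: 28.7 years is already measured on the ship.
Total: 35.30 + 38.20 + 45.04 + 28.70 years.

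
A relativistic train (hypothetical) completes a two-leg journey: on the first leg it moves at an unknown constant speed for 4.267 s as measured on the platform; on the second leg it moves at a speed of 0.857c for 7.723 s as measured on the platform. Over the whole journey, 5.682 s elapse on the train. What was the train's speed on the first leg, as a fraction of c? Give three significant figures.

Leg 1: speed unknown; τ_1 = 4.267/γ_1.
Leg 2: γ = 1/√(1 − 0.857²) = 1/√0.2656 = 1.941; τ_2 = 7.723/1.941 = 3.980 s.
Total proper time: τ_1 + 3.980 = 5.682, so τ_1 = 5.682 − 3.980 = 1.702 s.
γ_1 = 4.267/1.702 = 2.507; β = √(1 − 1/γ²) = √0.8409.

β = 0.917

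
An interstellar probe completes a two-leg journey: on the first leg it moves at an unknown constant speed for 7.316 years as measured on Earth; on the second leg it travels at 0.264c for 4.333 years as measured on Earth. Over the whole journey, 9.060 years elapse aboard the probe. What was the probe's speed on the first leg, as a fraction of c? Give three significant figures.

β = 0.745

Leg 1: speed unknown; τ_1 = 7.316/γ_1.
Leg 2: γ = 1/√(1 − 0.264²) = 1/√0.9303 = 1.037; τ_2 = 4.333/1.037 = 4.179 years.
Total proper time: τ_1 + 4.179 = 9.060, so τ_1 = 9.060 − 4.179 = 4.881 years.
γ_1 = 7.316/4.881 = 1.499; β = √(1 − 1/γ²) = √0.5549.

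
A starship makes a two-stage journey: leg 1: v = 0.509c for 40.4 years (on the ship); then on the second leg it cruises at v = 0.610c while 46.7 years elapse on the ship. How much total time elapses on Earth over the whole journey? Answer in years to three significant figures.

Δt = 106 years

Leg 1: γ = 1/√(1 − 0.509²) = 1/√0.7409 = 1.162; Δt_1 = 1.162 × 40.4 = 46.93 years.
Leg 2: γ = 1/√(1 − 0.610²) = 1/√0.6279 = 1.262; Δt_2 = 1.262 × 46.7 = 58.93 years.
Total: 46.93 + 58.93 years.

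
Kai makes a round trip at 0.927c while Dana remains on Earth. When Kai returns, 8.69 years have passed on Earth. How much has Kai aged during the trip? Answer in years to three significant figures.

τ = 3.26 years

γ = 1/√(1 − 0.927²) = 1/√0.1407 = 2.666
Kai's clock measures proper time along the trip: τ = Δt/γ = 8.69/2.666 years.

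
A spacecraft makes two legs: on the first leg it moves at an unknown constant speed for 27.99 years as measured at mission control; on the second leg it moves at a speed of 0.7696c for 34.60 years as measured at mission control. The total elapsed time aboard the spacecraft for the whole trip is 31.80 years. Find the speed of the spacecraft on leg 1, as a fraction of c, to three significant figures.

β = 0.938

Leg 1: speed unknown; τ_1 = 27.99/γ_1.
Leg 2: γ = 1/√(1 − 0.7696²) = 1/√0.4077 = 1.566; τ_2 = 34.60/1.566 = 22.09 years.
Total proper time: τ_1 + 22.09 = 31.80, so τ_1 = 31.80 − 22.09 = 9.707 years.
γ_1 = 27.99/9.707 = 2.883; β = √(1 − 1/γ²) = √0.8797.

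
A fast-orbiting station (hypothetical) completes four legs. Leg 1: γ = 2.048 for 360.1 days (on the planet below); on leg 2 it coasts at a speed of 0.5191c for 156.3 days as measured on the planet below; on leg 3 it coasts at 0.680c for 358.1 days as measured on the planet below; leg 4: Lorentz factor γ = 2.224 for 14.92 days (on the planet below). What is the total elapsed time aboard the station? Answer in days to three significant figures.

Leg 1: γ = 2.048; τ_1 = 360.1/2.048 = 175.8 days.
Leg 2: γ = 1/√(1 − 0.5191²) = 1/√0.7305 = 1.170; τ_2 = 156.3/1.170 = 133.6 days.
Leg 3: γ = 1/√(1 − 0.680²) = 1/√0.5376 = 1.364; τ_3 = 358.1/1.364 = 262.6 days.
Leg 4: γ = 2.224; τ_4 = 14.92/2.224 = 6.709 days.
Total: 175.8 + 133.6 + 262.6 + 6.709 days.

τ = 579 days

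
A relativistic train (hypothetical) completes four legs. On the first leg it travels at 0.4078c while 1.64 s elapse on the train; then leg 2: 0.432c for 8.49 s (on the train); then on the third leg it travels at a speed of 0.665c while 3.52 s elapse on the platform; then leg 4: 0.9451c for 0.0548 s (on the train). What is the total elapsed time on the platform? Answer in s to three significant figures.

Leg 1: γ = 1/√(1 − 0.4078²) = 1/√0.8337 = 1.095; Δt_1 = 1.095 × 1.64 = 1.796 s.
Leg 2: γ = 1/√(1 − 0.432²) = 1/√0.8134 = 1.109; Δt_2 = 1.109 × 8.49 = 9.414 s.
Leg 3: 3.52 s is already measured on the platform.
Leg 4: γ = 1/√(1 − 0.9451²) = 1/√0.1068 = 3.060; Δt_4 = 3.060 × 0.0548 = 0.1677 s.
Total: 1.796 + 9.414 + 3.520 + 0.1677 s.

Δt = 14.9 s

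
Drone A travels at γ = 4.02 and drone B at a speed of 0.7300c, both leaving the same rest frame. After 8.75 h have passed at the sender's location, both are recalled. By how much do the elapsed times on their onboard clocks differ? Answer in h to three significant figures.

|τ_A − τ_B| = 3.80 h

A: γ = 4.02; τ_A = 8.75/4.020 = 2.177 h.
B: γ = 1/√(1 − 0.7300²) = 1/√0.4671 = 1.463; τ_B = 8.75/1.463 = 5.980 h.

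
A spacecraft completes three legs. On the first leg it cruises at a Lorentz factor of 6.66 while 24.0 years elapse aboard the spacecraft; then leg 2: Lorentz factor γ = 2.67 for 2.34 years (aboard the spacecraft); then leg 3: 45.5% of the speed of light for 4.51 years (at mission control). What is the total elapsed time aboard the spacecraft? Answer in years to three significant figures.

Leg 1: 24.0 years is already measured aboard the spacecraft.
Leg 2: 2.34 years is already measured aboard the spacecraft.
Leg 3: β = 0.455; γ = 1/√(1 − 0.455²) = 1/√0.7930 = 1.123; τ_3 = 4.51/1.123 = 4.016 years.
Total: 24.00 + 2.340 + 4.016 years.

τ = 30.4 years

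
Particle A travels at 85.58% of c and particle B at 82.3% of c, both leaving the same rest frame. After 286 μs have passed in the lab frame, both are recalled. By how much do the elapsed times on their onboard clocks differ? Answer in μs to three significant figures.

A: β = 0.8558; γ = 1/√(1 − 0.8558²) = 1/√0.2676 = 1.933; τ_A = 286/1.933 = 147.9 μs.
B: β = 0.823; γ = 1/√(1 − 0.823²) = 1/√0.3227 = 1.760; τ_B = 286/1.760 = 162.5 μs.

|τ_A − τ_B| = 14.5 μs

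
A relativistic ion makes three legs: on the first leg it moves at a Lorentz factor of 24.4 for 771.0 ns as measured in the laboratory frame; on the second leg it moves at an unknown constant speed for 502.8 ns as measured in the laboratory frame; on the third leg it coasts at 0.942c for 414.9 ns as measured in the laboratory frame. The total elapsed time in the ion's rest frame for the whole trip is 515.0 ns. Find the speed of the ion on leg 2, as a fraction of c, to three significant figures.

β = 0.729

Leg 1: γ = 24.4; τ_1 = 771.0/24.40 = 31.60 ns.
Leg 2: speed unknown; τ_2 = 502.8/γ_2.
Leg 3: γ = 1/√(1 − 0.942²) = 1/√0.1126 = 2.980; τ_3 = 414.9/2.980 = 139.2 ns.
Total proper time: 31.60 + τ_2 + 139.2 = 515.0, so τ_2 = 515.0 − 170.8 = 344.2 ns.
γ_2 = 502.8/344.2 = 1.461; β = √(1 − 1/γ²) = √0.5315.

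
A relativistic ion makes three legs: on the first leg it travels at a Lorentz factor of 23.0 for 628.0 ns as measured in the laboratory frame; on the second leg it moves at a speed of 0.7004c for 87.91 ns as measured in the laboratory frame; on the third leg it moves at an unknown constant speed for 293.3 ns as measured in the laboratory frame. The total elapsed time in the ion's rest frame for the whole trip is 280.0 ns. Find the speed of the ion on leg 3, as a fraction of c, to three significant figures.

β = 0.762

Leg 1: γ = 23.0; τ_1 = 628.0/23.00 = 27.30 ns.
Leg 2: γ = 1/√(1 − 0.7004²) = 1/√0.5094 = 1.401; τ_2 = 87.91/1.401 = 62.75 ns.
Leg 3: speed unknown; τ_3 = 293.3/γ_3.
Total proper time: 27.30 + 62.75 + τ_3 = 280.0, so τ_3 = 280.0 − 90.05 = 189.9 ns.
γ_3 = 293.3/189.9 = 1.544; β = √(1 − 1/γ²) = √0.5806.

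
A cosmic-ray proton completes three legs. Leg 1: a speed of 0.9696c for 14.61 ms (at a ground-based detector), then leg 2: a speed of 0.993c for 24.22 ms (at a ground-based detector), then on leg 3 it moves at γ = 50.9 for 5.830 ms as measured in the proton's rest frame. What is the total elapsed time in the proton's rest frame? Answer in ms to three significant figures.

τ = 12.3 ms

Leg 1: γ = 1/√(1 − 0.9696²) = 1/√0.05988 = 4.087; τ_1 = 14.61/4.087 = 3.575 ms.
Leg 2: γ = 1/√(1 − 0.993²) = 1/√0.01395 = 8.466; τ_2 = 24.22/8.466 = 2.861 ms.
Leg 3: 5.830 ms is already measured in the proton's rest frame.
Total: 3.575 + 2.861 + 5.830 ms.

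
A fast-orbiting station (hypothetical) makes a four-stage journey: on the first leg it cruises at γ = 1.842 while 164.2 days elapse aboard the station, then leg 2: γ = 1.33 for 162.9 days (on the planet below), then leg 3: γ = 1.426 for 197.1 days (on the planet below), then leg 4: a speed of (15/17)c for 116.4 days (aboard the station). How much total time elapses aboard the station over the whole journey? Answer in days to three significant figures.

Leg 1: 164.2 days is already measured aboard the station.
Leg 2: γ = 1.33; τ_2 = 162.9/1.330 = 122.5 days.
Leg 3: γ = 1.426; τ_3 = 197.1/1.426 = 138.2 days.
Leg 4: 116.4 days is already measured aboard the station.
Total: 164.2 + 122.5 + 138.2 + 116.4 days.

τ = 541 days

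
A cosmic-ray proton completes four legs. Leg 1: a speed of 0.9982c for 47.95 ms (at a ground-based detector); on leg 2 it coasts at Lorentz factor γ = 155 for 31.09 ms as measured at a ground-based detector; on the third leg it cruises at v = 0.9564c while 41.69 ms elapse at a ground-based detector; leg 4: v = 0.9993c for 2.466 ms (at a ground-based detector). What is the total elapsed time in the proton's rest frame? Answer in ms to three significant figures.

τ = 15.3 ms

Leg 1: γ = 1/√(1 − 0.9982²) = 1/√0.003597 = 16.67; τ_1 = 47.95/16.67 = 2.876 ms.
Leg 2: γ = 155; τ_2 = 31.09/155.0 = 0.2006 ms.
Leg 3: γ = 1/√(1 − 0.9564²) = 1/√0.08530 = 3.424; τ_3 = 41.69/3.424 = 12.18 ms.
Leg 4: γ = 1/√(1 − 0.9993²) = 1/√0.001400 = 26.73; τ_4 = 2.466/26.73 = 0.09225 ms.
Total: 2.876 + 0.2006 + 12.18 + 0.09225 ms.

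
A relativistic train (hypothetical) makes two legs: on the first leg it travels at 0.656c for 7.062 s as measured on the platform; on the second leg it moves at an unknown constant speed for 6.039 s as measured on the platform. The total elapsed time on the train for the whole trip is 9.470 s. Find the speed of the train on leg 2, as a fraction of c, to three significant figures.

Leg 1: γ = 1/√(1 − 0.656²) = 1/√0.5697 = 1.325; τ_1 = 7.062/1.325 = 5.330 s.
Leg 2: speed unknown; τ_2 = 6.039/γ_2.
Total proper time: 5.330 + τ_2 = 9.470, so τ_2 = 9.470 − 5.330 = 4.140 s.
γ_2 = 6.039/4.140 = 1.459; β = √(1 − 1/γ²) = √0.5301.

β = 0.728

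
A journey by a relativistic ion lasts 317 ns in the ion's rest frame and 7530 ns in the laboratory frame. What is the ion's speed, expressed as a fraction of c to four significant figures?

The proper time is measured in the ion's rest frame (both events occur at the ion's location); Δt is measured in the laboratory frame. γ = Δt/τ = 7530/317 = 23.75.
β = √(1 − 1/γ²) = √(1 − 0.001772) = √0.9982

v = 0.9991c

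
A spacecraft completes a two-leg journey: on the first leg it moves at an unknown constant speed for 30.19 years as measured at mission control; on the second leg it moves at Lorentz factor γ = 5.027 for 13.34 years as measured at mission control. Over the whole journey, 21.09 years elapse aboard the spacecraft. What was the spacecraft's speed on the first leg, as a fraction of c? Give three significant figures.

Leg 1: speed unknown; τ_1 = 30.19/γ_1.
Leg 2: γ = 5.027; τ_2 = 13.34/5.027 = 2.654 years.
Total proper time: τ_1 + 2.654 = 21.09, so τ_1 = 21.09 − 2.654 = 18.44 years.
γ_1 = 30.19/18.44 = 1.638; β = √(1 − 1/γ²) = √0.6271.

β = 0.792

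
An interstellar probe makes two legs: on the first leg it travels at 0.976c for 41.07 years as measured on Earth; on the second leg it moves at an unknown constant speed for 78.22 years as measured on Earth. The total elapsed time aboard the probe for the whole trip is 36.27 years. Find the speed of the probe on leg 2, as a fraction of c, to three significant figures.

β = 0.937

Leg 1: γ = 1/√(1 − 0.976²) = 1/√0.04742 = 4.592; τ_1 = 41.07/4.592 = 8.944 years.
Leg 2: speed unknown; τ_2 = 78.22/γ_2.
Total proper time: 8.944 + τ_2 = 36.27, so τ_2 = 36.27 − 8.944 = 27.33 years.
γ_2 = 78.22/27.33 = 2.862; β = √(1 − 1/γ²) = √0.8780.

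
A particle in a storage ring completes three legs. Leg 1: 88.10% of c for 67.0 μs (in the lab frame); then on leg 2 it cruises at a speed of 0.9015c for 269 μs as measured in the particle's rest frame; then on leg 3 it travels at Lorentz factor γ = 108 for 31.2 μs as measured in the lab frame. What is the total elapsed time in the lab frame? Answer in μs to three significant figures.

Leg 1: 67.0 μs is already measured in the lab frame.
Leg 2: γ = 1/√(1 − 0.9015²) = 1/√0.1873 = 2.311; Δt_2 = 2.311 × 269 = 621.6 μs.
Leg 3: 31.2 μs is already measured in the lab frame.
Total: 67.00 + 621.6 + 31.20 μs.

Δt = 720 μs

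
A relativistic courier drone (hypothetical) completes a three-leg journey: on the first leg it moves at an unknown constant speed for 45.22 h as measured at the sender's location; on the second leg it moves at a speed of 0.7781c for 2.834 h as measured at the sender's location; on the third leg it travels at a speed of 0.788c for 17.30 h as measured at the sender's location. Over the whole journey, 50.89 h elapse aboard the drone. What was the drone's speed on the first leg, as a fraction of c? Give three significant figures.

Leg 1: speed unknown; τ_1 = 45.22/γ_1.
Leg 2: γ = 1/√(1 − 0.7781²) = 1/√0.3946 = 1.592; τ_2 = 2.834/1.592 = 1.780 h.
Leg 3: γ = 1/√(1 − 0.788²) = 1/√0.3791 = 1.624; τ_3 = 17.30/1.624 = 10.65 h.
Total proper time: τ_1 + 1.780 + 10.65 = 50.89, so τ_1 = 50.89 − 12.43 = 38.46 h.
γ_1 = 45.22/38.46 = 1.176; β = √(1 − 1/γ²) = √0.2767.

β = 0.526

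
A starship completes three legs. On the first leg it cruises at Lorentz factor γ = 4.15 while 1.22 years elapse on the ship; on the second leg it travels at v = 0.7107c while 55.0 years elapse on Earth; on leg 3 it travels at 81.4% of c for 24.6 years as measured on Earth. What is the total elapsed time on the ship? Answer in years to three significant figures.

τ = 54.2 years

Leg 1: 1.22 years is already measured on the ship.
Leg 2: γ = 1/√(1 − 0.7107²) = 1/√0.4949 = 1.421; τ_2 = 55.0/1.421 = 38.69 years.
Leg 3: β = 0.814; γ = 1/√(1 − 0.814²) = 1/√0.3374 = 1.722; τ_3 = 24.6/1.722 = 14.29 years.
Total: 1.220 + 38.69 + 14.29 years.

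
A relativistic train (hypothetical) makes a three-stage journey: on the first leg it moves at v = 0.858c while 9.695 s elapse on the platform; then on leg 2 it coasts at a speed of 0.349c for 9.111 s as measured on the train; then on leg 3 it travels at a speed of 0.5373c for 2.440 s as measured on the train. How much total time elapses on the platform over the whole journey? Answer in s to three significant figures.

Leg 1: 9.695 s is already measured on the platform.
Leg 2: γ = 1/√(1 − 0.349²) = 1/√0.8782 = 1.067; Δt_2 = 1.067 × 9.111 = 9.722 s.
Leg 3: γ = 1/√(1 − 0.5373²) = 1/√0.7113 = 1.186; Δt_3 = 1.186 × 2.440 = 2.893 s.
Total: 9.695 + 9.722 + 2.893 s.

Δt = 22.3 s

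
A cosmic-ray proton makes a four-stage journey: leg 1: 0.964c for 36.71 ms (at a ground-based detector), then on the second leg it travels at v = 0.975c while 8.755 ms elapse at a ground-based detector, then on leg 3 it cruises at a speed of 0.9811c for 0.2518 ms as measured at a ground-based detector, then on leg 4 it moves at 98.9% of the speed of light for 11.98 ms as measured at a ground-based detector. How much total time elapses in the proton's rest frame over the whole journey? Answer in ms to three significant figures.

Leg 1: γ = 1/√(1 − 0.964²) = 1/√0.07070 = 3.761; τ_1 = 36.71/3.761 = 9.761 ms.
Leg 2: γ = 1/√(1 − 0.975²) = 1/√0.04938 = 4.500; τ_2 = 8.755/4.500 = 1.945 ms.
Leg 3: γ = 1/√(1 − 0.9811²) = 1/√0.03744 = 5.168; τ_3 = 0.2518/5.168 = 0.04872 ms.
Leg 4: β = 0.989; γ = 1/√(1 − 0.989²) = 1/√0.02188 = 6.761; τ_4 = 11.98/6.761 = 1.772 ms.
Total: 9.761 + 1.945 + 0.04872 + 1.772 ms.

τ = 13.5 ms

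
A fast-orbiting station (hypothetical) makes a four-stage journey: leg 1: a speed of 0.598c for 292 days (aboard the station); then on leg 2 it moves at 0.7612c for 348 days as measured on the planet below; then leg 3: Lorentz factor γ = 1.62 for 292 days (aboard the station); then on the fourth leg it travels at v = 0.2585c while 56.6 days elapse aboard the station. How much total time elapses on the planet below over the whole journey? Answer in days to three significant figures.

Leg 1: γ = 1/√(1 − 0.598²) = 1/√0.6424 = 1.248; Δt_1 = 1.248 × 292 = 364.3 days.
Leg 2: 348 days is already measured on the planet below.
Leg 3: γ = 1.62; Δt_3 = 1.620 × 292 = 473.0 days.
Leg 4: γ = 1/√(1 − 0.2585²) = 1/√0.9332 = 1.035; Δt_4 = 1.035 × 56.6 = 58.59 days.
Total: 364.3 + 348.0 + 473.0 + 58.59 days.

Δt = 1240 days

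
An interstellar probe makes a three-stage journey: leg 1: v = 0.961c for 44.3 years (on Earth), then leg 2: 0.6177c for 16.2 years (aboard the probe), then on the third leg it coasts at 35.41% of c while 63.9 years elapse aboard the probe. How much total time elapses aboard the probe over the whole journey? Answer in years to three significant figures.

τ = 92.4 years

Leg 1: γ = 1/√(1 − 0.961²) = 1/√0.07648 = 3.616; τ_1 = 44.3/3.616 = 12.25 years.
Leg 2: 16.2 years is already measured aboard the probe.
Leg 3: 63.9 years is already measured aboard the probe.
Total: 12.25 + 16.20 + 63.90 years.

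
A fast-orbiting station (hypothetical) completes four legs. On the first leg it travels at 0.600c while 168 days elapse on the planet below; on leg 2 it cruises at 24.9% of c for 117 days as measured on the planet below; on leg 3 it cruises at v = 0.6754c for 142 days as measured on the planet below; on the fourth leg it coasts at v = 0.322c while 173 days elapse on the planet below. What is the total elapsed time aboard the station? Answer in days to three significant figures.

Leg 1: γ = 1/√(1 − 0.600²) = 5/4 = 1.250; τ_1 = 168/1.250 = 134.4 days.
Leg 2: β = 0.249; γ = 1/√(1 − 0.249²) = 1/√0.9380 = 1.033; τ_2 = 117/1.033 = 113.3 days.
Leg 3: γ = 1/√(1 − 0.6754²) = 1/√0.5438 = 1.356; τ_3 = 142/1.356 = 104.7 days.
Leg 4: γ = 1/√(1 − 0.322²) = 1/√0.8963 = 1.056; τ_4 = 173/1.056 = 163.8 days.
Total: 134.4 + 113.3 + 104.7 + 163.8 days.

τ = 516 days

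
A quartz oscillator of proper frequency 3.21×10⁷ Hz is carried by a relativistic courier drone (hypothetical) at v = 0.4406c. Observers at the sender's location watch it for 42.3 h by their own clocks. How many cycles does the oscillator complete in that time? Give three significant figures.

γ = 1/√(1 − 0.4406²) = 1/√0.8059 = 1.114
During 42.3 h of lab time, the oscillator's proper time advances by τ = Δt/γ = 42.3/1.114 = 37.97 h = 1.367×10⁵ s.
N = f × τ = 3.21×10⁷ × 1.367×10⁵ = 4.388×10¹².

N = 4.39×10¹²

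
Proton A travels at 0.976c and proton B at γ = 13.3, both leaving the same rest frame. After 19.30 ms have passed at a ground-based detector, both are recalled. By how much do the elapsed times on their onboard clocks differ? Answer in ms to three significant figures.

A: γ = 1/√(1 − 0.976²) = 1/√0.04742 = 4.592; τ_A = 19.30/4.592 = 4.203 ms.
B: γ = 13.3; τ_B = 19.30/13.30 = 1.451 ms.

|τ_A − τ_B| = 2.75 ms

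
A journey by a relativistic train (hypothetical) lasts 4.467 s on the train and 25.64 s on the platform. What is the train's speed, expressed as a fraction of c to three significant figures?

β = 0.985

The proper time is measured on the train (both events occur at the train's location); Δt is measured on the platform. γ = Δt/τ = 25.64/4.467 = 5.740.
β = √(1 − 1/γ²) = √(1 − 0.03035) = √0.9696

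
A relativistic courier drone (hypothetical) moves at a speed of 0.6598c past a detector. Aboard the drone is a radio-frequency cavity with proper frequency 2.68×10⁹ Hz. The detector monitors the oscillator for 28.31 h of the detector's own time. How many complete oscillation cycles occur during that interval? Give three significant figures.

N = 2.05×10¹⁴

γ = 1/√(1 − 0.6598²) = 1/√0.5647 = 1.331
During 28.31 h of lab time, the oscillator's proper time advances by τ = Δt/γ = 28.31/1.331 = 21.27 h = 7.658×10⁴ s.
N = f × τ = 2.68×10⁹ × 7.658×10⁴ = 2.052×10¹⁴.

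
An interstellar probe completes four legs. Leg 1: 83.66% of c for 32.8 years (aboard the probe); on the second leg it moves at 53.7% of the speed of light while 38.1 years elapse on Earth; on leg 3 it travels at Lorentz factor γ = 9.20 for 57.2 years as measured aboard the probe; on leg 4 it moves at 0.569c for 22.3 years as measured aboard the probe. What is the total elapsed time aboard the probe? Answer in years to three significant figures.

τ = 144 years

Leg 1: 32.8 years is already measured aboard the probe.
Leg 2: β = 0.537; γ = 1/√(1 − 0.537²) = 1/√0.7116 = 1.185; τ_2 = 38.1/1.185 = 32.14 years.
Leg 3: 57.2 years is already measured aboard the probe.
Leg 4: 22.3 years is already measured aboard the probe.
Total: 32.80 + 32.14 + 57.20 + 22.30 years.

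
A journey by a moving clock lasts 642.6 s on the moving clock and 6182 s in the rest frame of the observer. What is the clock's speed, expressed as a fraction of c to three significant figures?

The proper time is measured on the moving clock (both events occur at the clock's location); Δt is measured in the rest frame of the observer. γ = Δt/τ = 6182/642.6 = 9.620.
β = √(1 − 1/γ²) = √(1 − 0.01080) = √0.9892

β = 0.995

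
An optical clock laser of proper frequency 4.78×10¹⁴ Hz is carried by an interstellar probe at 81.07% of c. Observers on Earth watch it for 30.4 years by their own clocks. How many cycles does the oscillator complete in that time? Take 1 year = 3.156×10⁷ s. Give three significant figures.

β = 0.8107; γ = 1/√(1 − 0.8107²) = 1/√0.3428 = 1.708
During 30.4 years of lab time, the oscillator's proper time advances by τ = Δt/γ = 30.4/1.708 = 17.80 years = 5.617×10⁸ s.
N = f × τ = 4.78×10¹⁴ × 5.617×10⁸ = 2.685×10²³.

N = 2.68×10²³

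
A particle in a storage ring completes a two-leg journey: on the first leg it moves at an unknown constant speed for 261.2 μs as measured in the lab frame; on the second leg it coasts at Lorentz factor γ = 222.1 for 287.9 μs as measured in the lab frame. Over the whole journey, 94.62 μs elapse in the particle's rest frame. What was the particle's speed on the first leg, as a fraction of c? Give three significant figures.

β = 0.934

Leg 1: speed unknown; τ_1 = 261.2/γ_1.
Leg 2: γ = 222.1; τ_2 = 287.9/222.1 = 1.296 μs.
Total proper time: τ_1 + 1.296 = 94.62, so τ_1 = 94.62 − 1.296 = 93.32 μs.
γ_1 = 261.2/93.32 = 2.799; β = √(1 − 1/γ²) = √0.8723.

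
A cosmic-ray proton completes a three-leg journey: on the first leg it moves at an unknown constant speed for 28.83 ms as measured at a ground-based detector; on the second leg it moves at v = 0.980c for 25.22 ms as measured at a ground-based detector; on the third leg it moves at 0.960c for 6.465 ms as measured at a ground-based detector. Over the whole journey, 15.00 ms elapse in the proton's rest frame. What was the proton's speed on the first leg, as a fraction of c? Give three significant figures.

Leg 1: speed unknown; τ_1 = 28.83/γ_1.
Leg 2: γ = 1/√(1 − 0.980²) = 1/√0.03960 = 5.025; τ_2 = 25.22/5.025 = 5.019 ms.
Leg 3: γ = 1/√(1 − 0.960²) = 25/7 ≈ 3.571; τ_3 = 6.465/3.571 = 1.810 ms.
Total proper time: τ_1 + 5.019 + 1.810 = 15.00, so τ_1 = 15.00 − 6.829 = 8.171 ms.
γ_1 = 28.83/8.171 = 3.528; β = √(1 − 1/γ²) = √0.9197.

β = 0.959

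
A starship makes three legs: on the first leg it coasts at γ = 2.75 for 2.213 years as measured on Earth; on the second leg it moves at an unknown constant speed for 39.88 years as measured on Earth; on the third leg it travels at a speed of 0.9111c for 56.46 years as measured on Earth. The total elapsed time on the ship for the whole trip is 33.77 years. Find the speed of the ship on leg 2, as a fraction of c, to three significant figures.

Leg 1: γ = 2.75; τ_1 = 2.213/2.750 = 0.8047 years.
Leg 2: speed unknown; τ_2 = 39.88/γ_2.
Leg 3: γ = 1/√(1 − 0.9111²) = 1/√0.1699 = 2.426; τ_3 = 56.46/2.426 = 23.27 years.
Total proper time: 0.8047 + τ_2 + 23.27 = 33.77, so τ_2 = 33.77 − 24.08 = 9.693 years.
γ_2 = 39.88/9.693 = 4.114; β = √(1 − 1/γ²) = √0.9409.

β = 0.970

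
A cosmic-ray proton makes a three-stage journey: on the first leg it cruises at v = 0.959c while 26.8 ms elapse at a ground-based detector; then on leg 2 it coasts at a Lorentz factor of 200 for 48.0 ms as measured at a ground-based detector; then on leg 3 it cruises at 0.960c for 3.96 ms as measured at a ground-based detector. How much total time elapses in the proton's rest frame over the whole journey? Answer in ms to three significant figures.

τ = 8.94 ms

Leg 1: γ = 1/√(1 − 0.959²) = 1/√0.08032 = 3.529; τ_1 = 26.8/3.529 = 7.595 ms.
Leg 2: γ = 200; τ_2 = 48.0/200.0 = 0.2400 ms.
Leg 3: γ = 1/√(1 − 0.960²) = 25/7 ≈ 3.571; τ_3 = 3.96/3.571 = 1.109 ms.
Total: 7.595 + 0.2400 + 1.109 ms.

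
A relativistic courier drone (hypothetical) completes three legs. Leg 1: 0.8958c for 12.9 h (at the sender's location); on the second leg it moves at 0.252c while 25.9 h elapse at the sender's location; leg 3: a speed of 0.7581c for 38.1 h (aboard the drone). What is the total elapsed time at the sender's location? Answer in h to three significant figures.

Leg 1: 12.9 h is already measured at the sender's location.
Leg 2: 25.9 h is already measured at the sender's location.
Leg 3: γ = 1/√(1 − 0.7581²) = 1/√0.4253 = 1.533; Δt_3 = 1.533 × 38.1 = 58.42 h.
Total: 12.90 + 25.90 + 58.42 h.

Δt = 97.2 h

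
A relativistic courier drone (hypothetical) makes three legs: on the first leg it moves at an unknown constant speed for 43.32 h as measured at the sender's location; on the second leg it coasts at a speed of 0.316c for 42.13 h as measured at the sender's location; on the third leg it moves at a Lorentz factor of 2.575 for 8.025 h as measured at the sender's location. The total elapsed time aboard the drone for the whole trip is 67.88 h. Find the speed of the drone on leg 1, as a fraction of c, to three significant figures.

β = 0.820

Leg 1: speed unknown; τ_1 = 43.32/γ_1.
Leg 2: γ = 1/√(1 − 0.316²) = 1/√0.9001 = 1.054; τ_2 = 42.13/1.054 = 39.97 h.
Leg 3: γ = 2.575; τ_3 = 8.025/2.575 = 3.117 h.
Total proper time: τ_1 + 39.97 + 3.117 = 67.88, so τ_1 = 67.88 − 43.09 = 24.79 h.
γ_1 = 43.32/24.79 = 1.747; β = √(1 − 1/γ²) = √0.6725.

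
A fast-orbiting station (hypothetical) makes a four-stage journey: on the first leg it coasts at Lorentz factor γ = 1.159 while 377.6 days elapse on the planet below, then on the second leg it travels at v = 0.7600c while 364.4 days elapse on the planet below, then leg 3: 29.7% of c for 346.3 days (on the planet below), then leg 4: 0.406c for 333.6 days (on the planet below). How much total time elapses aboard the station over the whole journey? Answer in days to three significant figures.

τ = 1200 days

Leg 1: γ = 1.159; τ_1 = 377.6/1.159 = 325.8 days.
Leg 2: γ = 1/√(1 − 0.7600²) = 1/√0.4224 = 1.539; τ_2 = 364.4/1.539 = 236.8 days.
Leg 3: β = 0.297; γ = 1/√(1 − 0.297²) = 1/√0.9118 = 1.047; τ_3 = 346.3/1.047 = 330.7 days.
Leg 4: γ = 1/√(1 − 0.406²) = 1/√0.8352 = 1.094; τ_4 = 333.6/1.094 = 304.9 days.
Total: 325.8 + 236.8 + 330.7 + 304.9 days.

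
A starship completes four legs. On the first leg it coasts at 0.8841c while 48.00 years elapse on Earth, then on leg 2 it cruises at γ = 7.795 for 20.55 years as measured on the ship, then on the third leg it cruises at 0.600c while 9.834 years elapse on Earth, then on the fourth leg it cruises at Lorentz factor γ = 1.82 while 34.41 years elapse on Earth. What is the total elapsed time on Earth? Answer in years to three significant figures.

Leg 1: 48.00 years is already measured on Earth.
Leg 2: γ = 7.795; Δt_2 = 7.795 × 20.55 = 160.2 years.
Leg 3: 9.834 years is already measured on Earth.
Leg 4: 34.41 years is already measured on Earth.
Total: 48.00 + 160.2 + 9.834 + 34.41 years.

Δt = 252 years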